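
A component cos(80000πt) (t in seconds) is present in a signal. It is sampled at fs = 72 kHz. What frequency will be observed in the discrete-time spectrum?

ω = 80000π rad/s → f = ω/(2π) = 40000 Hz = 40 kHz.
40 kHz > fs/2 = 36 kHz, folds to fs − 40 kHz = 32 kHz.

32 kHz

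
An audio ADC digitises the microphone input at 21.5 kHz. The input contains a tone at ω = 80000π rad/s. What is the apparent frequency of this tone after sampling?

ω = 80000π rad/s → f = ω/(2π) = 40000 Hz = 40 kHz.
40 kHz mod fs = 18.5 kHz.
18.5 kHz > fs/2 = 10.75 kHz, folds to fs − 18.5 kHz = 3 kHz.

3 kHz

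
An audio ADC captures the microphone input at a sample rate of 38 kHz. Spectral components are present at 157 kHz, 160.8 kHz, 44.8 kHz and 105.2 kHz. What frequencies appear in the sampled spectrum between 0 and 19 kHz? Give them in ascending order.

fs/2 = 19 kHz.
157 kHz mod fs = 5 kHz.
5 kHz ≤ fs/2 = 19 kHz, appears at 5 kHz.
160.8 kHz mod fs = 8.8 kHz.
8.8 kHz ≤ fs/2 = 19 kHz, appears at 8.8 kHz.
44.8 kHz mod fs = 6.8 kHz.
6.8 kHz ≤ fs/2 = 19 kHz, appears at 6.8 kHz.
105.2 kHz mod fs = 29.2 kHz.
29.2 kHz > fs/2 = 19 kHz, folds to fs − 29.2 kHz = 8.8 kHz.
Distinct values: {5 kHz, 6.8 kHz, 8.8 kHz}.

5 kHz, 6.8 kHz, 8.8 kHz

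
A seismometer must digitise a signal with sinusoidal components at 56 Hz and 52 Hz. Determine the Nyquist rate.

112 Hz

Highest-frequency component: 56 Hz.
Nyquist rate = 2 × 56 Hz = 112 Hz.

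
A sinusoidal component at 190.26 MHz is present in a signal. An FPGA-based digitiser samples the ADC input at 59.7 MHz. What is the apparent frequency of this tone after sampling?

190.26 MHz mod fs = 11.16 MHz.
11.16 MHz ≤ fs/2 = 29.85 MHz, appears at 11.16 MHz.

11.16 MHz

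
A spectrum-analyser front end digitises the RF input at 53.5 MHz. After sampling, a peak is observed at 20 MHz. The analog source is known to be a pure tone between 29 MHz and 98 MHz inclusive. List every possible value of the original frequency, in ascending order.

33.5 MHz, 73.5 MHz, 87 MHz

Frequencies that alias to 20 MHz are k·fs ± 20 MHz for integer k ≥ 0.
k=0: 20 MHz.
k=1: 33.5 MHz, 73.5 MHz.
k=2: 87 MHz, 127 MHz.
k=3: 140.5 MHz, 180.5 MHz.
Within [29 MHz, 98 MHz]: 33.5 MHz, 73.5 MHz, 87 MHz.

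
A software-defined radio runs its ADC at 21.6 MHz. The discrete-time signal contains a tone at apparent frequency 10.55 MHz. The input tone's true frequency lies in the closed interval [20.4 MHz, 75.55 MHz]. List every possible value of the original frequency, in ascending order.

32.15 MHz, 32.65 MHz, 53.75 MHz, 54.25 MHz, 75.35 MHz

Frequencies that alias to 10.55 MHz are k·fs ± 10.55 MHz for integer k ≥ 0.
k=0: 10.55 MHz.
k=1: 11.05 MHz, 32.15 MHz.
k=2: 32.65 MHz, 53.75 MHz.
k=3: 54.25 MHz, 75.35 MHz.
k=4: 75.85 MHz, 96.95 MHz.
Within [20.4 MHz, 75.55 MHz]: 32.15 MHz, 32.65 MHz, 53.75 MHz, 54.25 MHz, 75.35 MHz.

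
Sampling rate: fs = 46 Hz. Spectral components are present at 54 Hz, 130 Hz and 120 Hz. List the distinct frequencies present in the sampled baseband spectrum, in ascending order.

8 Hz, 18 Hz

fs/2 = 23 Hz.
54 Hz mod fs = 8 Hz.
8 Hz ≤ fs/2 = 23 Hz, appears at 8 Hz.
130 Hz mod fs = 38 Hz.
38 Hz > fs/2 = 23 Hz, folds to fs − 38 Hz = 8 Hz.
120 Hz mod fs = 28 Hz.
28 Hz > fs/2 = 23 Hz, folds to fs − 28 Hz = 18 Hz.
Distinct values: {8 Hz, 18 Hz}.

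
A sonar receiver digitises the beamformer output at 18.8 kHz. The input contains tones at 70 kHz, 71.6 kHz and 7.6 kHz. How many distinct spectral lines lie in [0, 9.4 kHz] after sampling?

fs/2 = 9.4 kHz.
70 kHz mod fs = 13.6 kHz.
13.6 kHz > fs/2 = 9.4 kHz, folds to fs − 13.6 kHz = 5.2 kHz.
71.6 kHz mod fs = 15.2 kHz.
15.2 kHz > fs/2 = 9.4 kHz, folds to fs − 15.2 kHz = 3.6 kHz.
7.6 kHz ≤ fs/2 = 9.4 kHz, passes unchanged.
Distinct values: {3.6 kHz, 5.2 kHz, 7.6 kHz} → 3.

3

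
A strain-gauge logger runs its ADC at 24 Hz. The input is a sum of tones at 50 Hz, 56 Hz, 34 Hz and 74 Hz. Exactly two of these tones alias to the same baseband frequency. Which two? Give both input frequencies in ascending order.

fs/2 = 12 Hz.
50 Hz mod fs = 2 Hz.
2 Hz ≤ fs/2 = 12 Hz, appears at 2 Hz.
56 Hz mod fs = 8 Hz.
8 Hz ≤ fs/2 = 12 Hz, appears at 8 Hz.
34 Hz mod fs = 10 Hz.
10 Hz ≤ fs/2 = 12 Hz, appears at 10 Hz.
74 Hz mod fs = 2 Hz.
2 Hz ≤ fs/2 = 12 Hz, appears at 2 Hz.
50 Hz and 74 Hz both map to 2 Hz.

50 Hz, 74 Hz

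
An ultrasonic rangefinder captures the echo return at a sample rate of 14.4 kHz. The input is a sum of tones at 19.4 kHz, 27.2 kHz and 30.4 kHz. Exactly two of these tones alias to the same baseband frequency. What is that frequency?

1.6 kHz

fs/2 = 7.2 kHz.
19.4 kHz mod fs = 5 kHz.
5 kHz ≤ fs/2 = 7.2 kHz, appears at 5 kHz.
27.2 kHz mod fs = 12.8 kHz.
12.8 kHz > fs/2 = 7.2 kHz, folds to fs − 12.8 kHz = 1.6 kHz.
30.4 kHz mod fs = 1.6 kHz.
1.6 kHz ≤ fs/2 = 7.2 kHz, appears at 1.6 kHz.
27.2 kHz and 30.4 kHz both map to 1.6 kHz.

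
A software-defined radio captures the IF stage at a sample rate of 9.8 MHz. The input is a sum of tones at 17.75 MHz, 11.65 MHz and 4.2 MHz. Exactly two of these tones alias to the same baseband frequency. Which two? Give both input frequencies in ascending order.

11.65 MHz, 17.75 MHz

fs/2 = 4.9 MHz.
17.75 MHz mod fs = 7.95 MHz.
7.95 MHz > fs/2 = 4.9 MHz, folds to fs − 7.95 MHz = 1.85 MHz.
11.65 MHz mod fs = 1.85 MHz.
1.85 MHz ≤ fs/2 = 4.9 MHz, appears at 1.85 MHz.
4.2 MHz ≤ fs/2 = 4.9 MHz, passes unchanged.
11.65 MHz and 17.75 MHz both map to 1.85 MHz.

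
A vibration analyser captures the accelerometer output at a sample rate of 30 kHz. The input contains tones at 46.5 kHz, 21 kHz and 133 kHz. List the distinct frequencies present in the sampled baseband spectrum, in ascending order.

fs/2 = 15 kHz.
46.5 kHz mod fs = 16.5 kHz.
16.5 kHz > fs/2 = 15 kHz, folds to fs − 16.5 kHz = 13.5 kHz.
21 kHz > fs/2 = 15 kHz, folds to fs − 21 kHz = 9 kHz.
133 kHz mod fs = 13 kHz.
13 kHz ≤ fs/2 = 15 kHz, appears at 13 kHz.
Distinct values: {9 kHz, 13 kHz, 13.5 kHz}.

9 kHz, 13 kHz, 13.5 kHz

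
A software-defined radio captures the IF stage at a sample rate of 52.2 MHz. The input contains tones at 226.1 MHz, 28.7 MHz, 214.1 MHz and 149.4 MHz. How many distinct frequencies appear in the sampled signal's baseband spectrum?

4

fs/2 = 26.1 MHz.
226.1 MHz mod fs = 17.3 MHz.
17.3 MHz ≤ fs/2 = 26.1 MHz, appears at 17.3 MHz.
28.7 MHz > fs/2 = 26.1 MHz, folds to fs − 28.7 MHz = 23.5 MHz.
214.1 MHz mod fs = 5.3 MHz.
5.3 MHz ≤ fs/2 = 26.1 MHz, appears at 5.3 MHz.
149.4 MHz mod fs = 45 MHz.
45 MHz > fs/2 = 26.1 MHz, folds to fs − 45 MHz = 7.2 MHz.
Distinct values: {5.3 MHz, 7.2 MHz, 17.3 MHz, 23.5 MHz} → 4.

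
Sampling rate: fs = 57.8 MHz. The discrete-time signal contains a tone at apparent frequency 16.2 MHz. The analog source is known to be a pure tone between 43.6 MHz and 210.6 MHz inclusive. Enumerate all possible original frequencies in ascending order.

74 MHz, 99.4 MHz, 131.8 MHz, 157.2 MHz, 189.6 MHz

Frequencies that alias to 16.2 MHz are k·fs ± 16.2 MHz for integer k ≥ 0.
k=0: 16.2 MHz.
k=1: 41.6 MHz, 74 MHz.
k=2: 99.4 MHz, 131.8 MHz.
k=3: 157.2 MHz, 189.6 MHz.
k=4: 215 MHz, 247.4 MHz.
Within [43.6 MHz, 210.6 MHz]: 74 MHz, 99.4 MHz, 131.8 MHz, 157.2 MHz, 189.6 MHz.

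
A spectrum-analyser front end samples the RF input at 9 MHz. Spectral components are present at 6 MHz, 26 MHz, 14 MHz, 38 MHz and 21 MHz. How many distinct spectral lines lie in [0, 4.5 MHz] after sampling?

fs/2 = 4.5 MHz.
6 MHz > fs/2 = 4.5 MHz, folds to fs − 6 MHz = 3 MHz.
26 MHz mod fs = 8 MHz.
8 MHz > fs/2 = 4.5 MHz, folds to fs − 8 MHz = 1 MHz.
14 MHz mod fs = 5 MHz.
5 MHz > fs/2 = 4.5 MHz, folds to fs − 5 MHz = 4 MHz.
38 MHz mod fs = 2 MHz.
2 MHz ≤ fs/2 = 4.5 MHz, appears at 2 MHz.
21 MHz mod fs = 3 MHz.
3 MHz ≤ fs/2 = 4.5 MHz, appears at 3 MHz.
Distinct values: {1 MHz, 2 MHz, 3 MHz, 4 MHz} → 4.

4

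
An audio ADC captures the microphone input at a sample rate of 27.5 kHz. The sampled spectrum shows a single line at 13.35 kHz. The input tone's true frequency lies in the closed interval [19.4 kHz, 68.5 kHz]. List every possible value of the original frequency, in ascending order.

40.85 kHz, 41.65 kHz, 68.35 kHz

Frequencies that alias to 13.35 kHz are k·fs ± 13.35 kHz for integer k ≥ 0.
k=0: 13.35 kHz.
k=1: 14.15 kHz, 40.85 kHz.
k=2: 41.65 kHz, 68.35 kHz.
k=3: 69.15 kHz, 95.85 kHz.
Within [19.4 kHz, 68.5 kHz]: 40.85 kHz, 41.65 kHz, 68.35 kHz.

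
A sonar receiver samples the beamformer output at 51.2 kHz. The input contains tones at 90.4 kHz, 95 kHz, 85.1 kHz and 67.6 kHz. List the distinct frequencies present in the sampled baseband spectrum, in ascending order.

fs/2 = 25.6 kHz.
90.4 kHz mod fs = 39.2 kHz.
39.2 kHz > fs/2 = 25.6 kHz, folds to fs − 39.2 kHz = 12 kHz.
95 kHz mod fs = 43.8 kHz.
43.8 kHz > fs/2 = 25.6 kHz, folds to fs − 43.8 kHz = 7.4 kHz.
85.1 kHz mod fs = 33.9 kHz.
33.9 kHz > fs/2 = 25.6 kHz, folds to fs − 33.9 kHz = 17.3 kHz.
67.6 kHz mod fs = 16.4 kHz.
16.4 kHz ≤ fs/2 = 25.6 kHz, appears at 16.4 kHz.
Distinct values: {7.4 kHz, 12 kHz, 16.4 kHz, 17.3 kHz}.

7.4 kHz, 12 kHz, 16.4 kHz, 17.3 kHz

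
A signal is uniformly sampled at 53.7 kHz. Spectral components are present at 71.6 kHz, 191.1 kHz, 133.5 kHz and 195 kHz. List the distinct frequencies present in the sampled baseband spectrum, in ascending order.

17.9 kHz, 19.8 kHz, 23.7 kHz, 26.1 kHz

fs/2 = 26.85 kHz.
71.6 kHz mod fs = 17.9 kHz.
17.9 kHz ≤ fs/2 = 26.85 kHz, appears at 17.9 kHz.
191.1 kHz mod fs = 30 kHz.
30 kHz > fs/2 = 26.85 kHz, folds to fs − 30 kHz = 23.7 kHz.
133.5 kHz mod fs = 26.1 kHz.
26.1 kHz ≤ fs/2 = 26.85 kHz, appears at 26.1 kHz.
195 kHz mod fs = 33.9 kHz.
33.9 kHz > fs/2 = 26.85 kHz, folds to fs − 33.9 kHz = 19.8 kHz.
Distinct values: {17.9 kHz, 19.8 kHz, 23.7 kHz, 26.1 kHz}.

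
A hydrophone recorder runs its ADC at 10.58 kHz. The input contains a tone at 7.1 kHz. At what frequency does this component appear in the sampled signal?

7.1 kHz > fs/2 = 5.29 kHz, folds to fs − 7.1 kHz = 3.48 kHz.

3.48 kHz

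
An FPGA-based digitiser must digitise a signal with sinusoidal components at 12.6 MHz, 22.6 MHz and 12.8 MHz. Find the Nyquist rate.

Highest-frequency component: 22.6 MHz.
Nyquist rate = 2 × 22.6 MHz = 45.2 MHz.

45.2 MHz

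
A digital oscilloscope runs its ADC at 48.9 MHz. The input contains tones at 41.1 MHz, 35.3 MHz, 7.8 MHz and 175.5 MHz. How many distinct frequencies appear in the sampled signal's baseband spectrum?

fs/2 = 24.45 MHz.
41.1 MHz > fs/2 = 24.45 MHz, folds to fs − 41.1 MHz = 7.8 MHz.
35.3 MHz > fs/2 = 24.45 MHz, folds to fs − 35.3 MHz = 13.6 MHz.
7.8 MHz ≤ fs/2 = 24.45 MHz, passes unchanged.
175.5 MHz mod fs = 28.8 MHz.
28.8 MHz > fs/2 = 24.45 MHz, folds to fs − 28.8 MHz = 20.1 MHz.
Distinct values: {7.8 MHz, 13.6 MHz, 20.1 MHz} → 3.

3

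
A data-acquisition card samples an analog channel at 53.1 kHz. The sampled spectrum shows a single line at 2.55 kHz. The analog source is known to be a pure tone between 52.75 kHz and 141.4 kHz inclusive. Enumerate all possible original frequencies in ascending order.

55.65 kHz, 103.65 kHz, 108.75 kHz

Frequencies that alias to 2.55 kHz are k·fs ± 2.55 kHz for integer k ≥ 0.
k=0: 2.55 kHz.
k=1: 50.55 kHz, 55.65 kHz.
k=2: 103.65 kHz, 108.75 kHz.
k=3: 156.75 kHz, 161.85 kHz.
Within [52.75 kHz, 141.4 kHz]: 55.65 kHz, 103.65 kHz, 108.75 kHz.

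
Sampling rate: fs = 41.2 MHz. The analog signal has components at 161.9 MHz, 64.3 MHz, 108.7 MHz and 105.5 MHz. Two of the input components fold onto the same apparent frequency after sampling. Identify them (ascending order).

64.3 MHz, 105.5 MHz

fs/2 = 20.6 MHz.
161.9 MHz mod fs = 38.3 MHz.
38.3 MHz > fs/2 = 20.6 MHz, folds to fs − 38.3 MHz = 2.9 MHz.
64.3 MHz mod fs = 23.1 MHz.
23.1 MHz > fs/2 = 20.6 MHz, folds to fs − 23.1 MHz = 18.1 MHz.
108.7 MHz mod fs = 26.3 MHz.
26.3 MHz > fs/2 = 20.6 MHz, folds to fs − 26.3 MHz = 14.9 MHz.
105.5 MHz mod fs = 23.1 MHz.
23.1 MHz > fs/2 = 20.6 MHz, folds to fs − 23.1 MHz = 18.1 MHz.
64.3 MHz and 105.5 MHz both map to 18.1 MHz.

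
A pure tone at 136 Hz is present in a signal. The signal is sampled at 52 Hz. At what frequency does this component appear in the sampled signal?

20 Hz

136 Hz mod fs = 32 Hz.
32 Hz > fs/2 = 26 Hz, folds to fs − 32 Hz = 20 Hz.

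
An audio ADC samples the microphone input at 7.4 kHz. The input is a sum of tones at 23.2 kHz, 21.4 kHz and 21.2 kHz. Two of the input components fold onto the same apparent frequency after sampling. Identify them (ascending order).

21.2 kHz, 23.2 kHz

fs/2 = 3.7 kHz.
23.2 kHz mod fs = 1 kHz.
1 kHz ≤ fs/2 = 3.7 kHz, appears at 1 kHz.
21.4 kHz mod fs = 6.6 kHz.
6.6 kHz > fs/2 = 3.7 kHz, folds to fs − 6.6 kHz = 0.8 kHz.
21.2 kHz mod fs = 6.4 kHz.
6.4 kHz > fs/2 = 3.7 kHz, folds to fs − 6.4 kHz = 1 kHz.
21.2 kHz and 23.2 kHz both map to 1 kHz.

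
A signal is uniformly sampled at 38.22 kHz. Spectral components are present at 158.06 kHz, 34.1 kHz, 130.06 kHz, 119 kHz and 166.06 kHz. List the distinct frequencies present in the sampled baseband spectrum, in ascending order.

4.12 kHz, 4.34 kHz, 5.18 kHz, 13.18 kHz, 15.4 kHz

fs/2 = 19.11 kHz.
158.06 kHz mod fs = 5.18 kHz.
5.18 kHz ≤ fs/2 = 19.11 kHz, appears at 5.18 kHz.
34.1 kHz > fs/2 = 19.11 kHz, folds to fs − 34.1 kHz = 4.12 kHz.
130.06 kHz mod fs = 15.4 kHz.
15.4 kHz ≤ fs/2 = 19.11 kHz, appears at 15.4 kHz.
119 kHz mod fs = 4.34 kHz.
4.34 kHz ≤ fs/2 = 19.11 kHz, appears at 4.34 kHz.
166.06 kHz mod fs = 13.18 kHz.
13.18 kHz ≤ fs/2 = 19.11 kHz, appears at 13.18 kHz.
Distinct values: {4.12 kHz, 4.34 kHz, 5.18 kHz, 13.18 kHz, 15.4 kHz}.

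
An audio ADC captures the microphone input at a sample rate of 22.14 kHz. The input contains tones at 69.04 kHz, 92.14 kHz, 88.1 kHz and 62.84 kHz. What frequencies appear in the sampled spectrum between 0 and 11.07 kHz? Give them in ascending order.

fs/2 = 11.07 kHz.
69.04 kHz mod fs = 2.62 kHz.
2.62 kHz ≤ fs/2 = 11.07 kHz, appears at 2.62 kHz.
92.14 kHz mod fs = 3.58 kHz.
3.58 kHz ≤ fs/2 = 11.07 kHz, appears at 3.58 kHz.
88.1 kHz mod fs = 21.68 kHz.
21.68 kHz > fs/2 = 11.07 kHz, folds to fs − 21.68 kHz = 0.46 kHz.
62.84 kHz mod fs = 18.56 kHz.
18.56 kHz > fs/2 = 11.07 kHz, folds to fs − 18.56 kHz = 3.58 kHz.
Distinct values: {0.46 kHz, 2.62 kHz, 3.58 kHz}.

0.46 kHz, 2.62 kHz, 3.58 kHz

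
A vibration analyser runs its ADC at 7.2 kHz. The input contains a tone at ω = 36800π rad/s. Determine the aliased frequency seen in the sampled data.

ω = 36800π rad/s → f = ω/(2π) = 18400 Hz = 18.4 kHz.
18.4 kHz mod fs = 4 kHz.
4 kHz > fs/2 = 3.6 kHz, folds to fs − 4 kHz = 3.2 kHz.

3.2 kHz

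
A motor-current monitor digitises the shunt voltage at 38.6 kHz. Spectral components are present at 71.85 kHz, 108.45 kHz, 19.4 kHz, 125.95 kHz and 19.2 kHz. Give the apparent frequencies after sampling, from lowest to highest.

fs/2 = 19.3 kHz.
71.85 kHz mod fs = 33.25 kHz.
33.25 kHz > fs/2 = 19.3 kHz, folds to fs − 33.25 kHz = 5.35 kHz.
108.45 kHz mod fs = 31.25 kHz.
31.25 kHz > fs/2 = 19.3 kHz, folds to fs − 31.25 kHz = 7.35 kHz.
19.4 kHz > fs/2 = 19.3 kHz, folds to fs − 19.4 kHz = 19.2 kHz.
125.95 kHz mod fs = 10.15 kHz.
10.15 kHz ≤ fs/2 = 19.3 kHz, appears at 10.15 kHz.
19.2 kHz ≤ fs/2 = 19.3 kHz, passes unchanged.
Distinct values: {5.35 kHz, 7.35 kHz, 10.15 kHz, 19.2 kHz}.

5.35 kHz, 7.35 kHz, 10.15 kHz, 19.2 kHz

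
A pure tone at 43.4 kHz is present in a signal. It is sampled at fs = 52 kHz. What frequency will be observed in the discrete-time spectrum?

8.6 kHz

43.4 kHz > fs/2 = 26 kHz, folds to fs − 43.4 kHz = 8.6 kHz.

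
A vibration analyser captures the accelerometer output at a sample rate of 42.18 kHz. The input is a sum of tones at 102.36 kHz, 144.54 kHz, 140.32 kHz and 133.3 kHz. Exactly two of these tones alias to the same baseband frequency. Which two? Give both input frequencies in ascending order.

fs/2 = 21.09 kHz.
102.36 kHz mod fs = 18 kHz.
18 kHz ≤ fs/2 = 21.09 kHz, appears at 18 kHz.
144.54 kHz mod fs = 18 kHz.
18 kHz ≤ fs/2 = 21.09 kHz, appears at 18 kHz.
140.32 kHz mod fs = 13.78 kHz.
13.78 kHz ≤ fs/2 = 21.09 kHz, appears at 13.78 kHz.
133.3 kHz mod fs = 6.76 kHz.
6.76 kHz ≤ fs/2 = 21.09 kHz, appears at 6.76 kHz.
102.36 kHz and 144.54 kHz both map to 18 kHz.

102.36 kHz, 144.54 kHz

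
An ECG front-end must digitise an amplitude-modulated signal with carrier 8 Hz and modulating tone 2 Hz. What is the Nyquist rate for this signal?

20 Hz

AM sidebands sit at fc ± fm = 6 Hz and 10 Hz.
Highest-frequency component: 10 Hz.
Nyquist rate = 2 × 10 Hz = 20 Hz.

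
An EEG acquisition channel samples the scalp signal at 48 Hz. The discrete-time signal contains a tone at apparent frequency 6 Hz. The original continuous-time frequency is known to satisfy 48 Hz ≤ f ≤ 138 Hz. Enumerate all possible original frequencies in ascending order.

54 Hz, 90 Hz, 102 Hz, 138 Hz

Frequencies that alias to 6 Hz are k·fs ± 6 Hz for integer k ≥ 0.
k=0: 6 Hz.
k=1: 42 Hz, 54 Hz.
k=2: 90 Hz, 102 Hz.
k=3: 138 Hz, 150 Hz.
k=4: 186 Hz, 198 Hz.
Within [48 Hz, 138 Hz]: 54 Hz, 90 Hz, 102 Hz, 138 Hz.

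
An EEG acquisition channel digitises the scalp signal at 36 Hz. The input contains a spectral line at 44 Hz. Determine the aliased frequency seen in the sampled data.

44 Hz mod fs = 8 Hz.
8 Hz ≤ fs/2 = 18 Hz, appears at 8 Hz.

8 Hz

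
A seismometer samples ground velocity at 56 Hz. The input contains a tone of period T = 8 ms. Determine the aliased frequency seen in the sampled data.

13 Hz

T = 8 ms → f = 1/T = 125 Hz.
125 Hz mod fs = 13 Hz.
13 Hz ≤ fs/2 = 28 Hz, appears at 13 Hz.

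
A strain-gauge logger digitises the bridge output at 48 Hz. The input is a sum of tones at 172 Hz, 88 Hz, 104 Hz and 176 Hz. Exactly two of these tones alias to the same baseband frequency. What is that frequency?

fs/2 = 24 Hz.
172 Hz mod fs = 28 Hz.
28 Hz > fs/2 = 24 Hz, folds to fs − 28 Hz = 20 Hz.
88 Hz mod fs = 40 Hz.
40 Hz > fs/2 = 24 Hz, folds to fs − 40 Hz = 8 Hz.
104 Hz mod fs = 8 Hz.
8 Hz ≤ fs/2 = 24 Hz, appears at 8 Hz.
176 Hz mod fs = 32 Hz.
32 Hz > fs/2 = 24 Hz, folds to fs − 32 Hz = 16 Hz.
88 Hz and 104 Hz both map to 8 Hz.

8 Hz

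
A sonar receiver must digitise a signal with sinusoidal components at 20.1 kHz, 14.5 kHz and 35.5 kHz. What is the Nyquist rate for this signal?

71 kHz

Highest-frequency component: 35.5 kHz.
Nyquist rate = 2 × 35.5 kHz = 71 kHz.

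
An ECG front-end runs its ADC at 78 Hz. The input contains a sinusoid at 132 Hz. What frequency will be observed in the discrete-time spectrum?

24 Hz

132 Hz mod fs = 54 Hz.
54 Hz > fs/2 = 39 Hz, folds to fs − 54 Hz = 24 Hz.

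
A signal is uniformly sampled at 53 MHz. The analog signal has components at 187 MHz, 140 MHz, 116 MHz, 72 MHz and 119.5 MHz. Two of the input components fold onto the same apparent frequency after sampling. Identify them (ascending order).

72 MHz, 140 MHz

fs/2 = 26.5 MHz.
187 MHz mod fs = 28 MHz.
28 MHz > fs/2 = 26.5 MHz, folds to fs − 28 MHz = 25 MHz.
140 MHz mod fs = 34 MHz.
34 MHz > fs/2 = 26.5 MHz, folds to fs − 34 MHz = 19 MHz.
116 MHz mod fs = 10 MHz.
10 MHz ≤ fs/2 = 26.5 MHz, appears at 10 MHz.
72 MHz mod fs = 19 MHz.
19 MHz ≤ fs/2 = 26.5 MHz, appears at 19 MHz.
119.5 MHz mod fs = 13.5 MHz.
13.5 MHz ≤ fs/2 = 26.5 MHz, appears at 13.5 MHz.
72 MHz and 140 MHz both map to 19 MHz.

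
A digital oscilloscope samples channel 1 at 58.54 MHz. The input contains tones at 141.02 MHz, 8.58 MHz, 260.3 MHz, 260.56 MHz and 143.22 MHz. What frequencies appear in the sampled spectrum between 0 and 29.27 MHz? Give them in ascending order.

fs/2 = 29.27 MHz.
141.02 MHz mod fs = 23.94 MHz.
23.94 MHz ≤ fs/2 = 29.27 MHz, appears at 23.94 MHz.
8.58 MHz ≤ fs/2 = 29.27 MHz, passes unchanged.
260.3 MHz mod fs = 26.14 MHz.
26.14 MHz ≤ fs/2 = 29.27 MHz, appears at 26.14 MHz.
260.56 MHz mod fs = 26.4 MHz.
26.4 MHz ≤ fs/2 = 29.27 MHz, appears at 26.4 MHz.
143.22 MHz mod fs = 26.14 MHz.
26.14 MHz ≤ fs/2 = 29.27 MHz, appears at 26.14 MHz.
Distinct values: {8.58 MHz, 23.94 MHz, 26.14 MHz, 26.4 MHz}.

8.58 MHz, 23.94 MHz, 26.14 MHz, 26.4 MHz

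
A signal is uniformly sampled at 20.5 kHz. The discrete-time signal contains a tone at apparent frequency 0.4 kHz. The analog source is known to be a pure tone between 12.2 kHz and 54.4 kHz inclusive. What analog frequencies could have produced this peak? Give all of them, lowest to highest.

20.1 kHz, 20.9 kHz, 40.6 kHz, 41.4 kHz

Frequencies that alias to 0.4 kHz are k·fs ± 0.4 kHz for integer k ≥ 0.
k=0: 0.4 kHz.
k=1: 20.1 kHz, 20.9 kHz.
k=2: 40.6 kHz, 41.4 kHz.
k=3: 61.1 kHz, 61.9 kHz.
Within [12.2 kHz, 54.4 kHz]: 20.1 kHz, 20.9 kHz, 40.6 kHz, 41.4 kHz.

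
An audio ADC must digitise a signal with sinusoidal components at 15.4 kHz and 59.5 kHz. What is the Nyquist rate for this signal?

Highest-frequency component: 59.5 kHz.
Nyquist rate = 2 × 59.5 kHz = 119 kHz.

119 kHz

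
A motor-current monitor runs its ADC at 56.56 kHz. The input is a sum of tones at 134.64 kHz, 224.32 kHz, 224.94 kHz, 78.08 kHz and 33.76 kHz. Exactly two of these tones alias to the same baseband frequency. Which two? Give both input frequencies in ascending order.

78.08 kHz, 134.64 kHz

fs/2 = 28.28 kHz.
134.64 kHz mod fs = 21.52 kHz.
21.52 kHz ≤ fs/2 = 28.28 kHz, appears at 21.52 kHz.
224.32 kHz mod fs = 54.64 kHz.
54.64 kHz > fs/2 = 28.28 kHz, folds to fs − 54.64 kHz = 1.92 kHz.
224.94 kHz mod fs = 55.26 kHz.
55.26 kHz > fs/2 = 28.28 kHz, folds to fs − 55.26 kHz = 1.3 kHz.
78.08 kHz mod fs = 21.52 kHz.
21.52 kHz ≤ fs/2 = 28.28 kHz, appears at 21.52 kHz.
33.76 kHz > fs/2 = 28.28 kHz, folds to fs − 33.76 kHz = 22.8 kHz.
78.08 kHz and 134.64 kHz both map to 21.52 kHz.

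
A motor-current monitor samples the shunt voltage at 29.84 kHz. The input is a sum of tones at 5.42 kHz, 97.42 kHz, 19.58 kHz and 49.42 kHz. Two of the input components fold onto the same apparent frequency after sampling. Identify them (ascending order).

19.58 kHz, 49.42 kHz

fs/2 = 14.92 kHz.
5.42 kHz ≤ fs/2 = 14.92 kHz, passes unchanged.
97.42 kHz mod fs = 7.9 kHz.
7.9 kHz ≤ fs/2 = 14.92 kHz, appears at 7.9 kHz.
19.58 kHz > fs/2 = 14.92 kHz, folds to fs − 19.58 kHz = 10.26 kHz.
49.42 kHz mod fs = 19.58 kHz.
19.58 kHz > fs/2 = 14.92 kHz, folds to fs − 19.58 kHz = 10.26 kHz.
19.58 kHz and 49.42 kHz both map to 10.26 kHz.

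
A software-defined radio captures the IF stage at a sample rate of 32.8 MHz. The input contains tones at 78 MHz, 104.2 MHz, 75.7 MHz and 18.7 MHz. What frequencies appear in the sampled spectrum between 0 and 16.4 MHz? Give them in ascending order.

fs/2 = 16.4 MHz.
78 MHz mod fs = 12.4 MHz.
12.4 MHz ≤ fs/2 = 16.4 MHz, appears at 12.4 MHz.
104.2 MHz mod fs = 5.8 MHz.
5.8 MHz ≤ fs/2 = 16.4 MHz, appears at 5.8 MHz.
75.7 MHz mod fs = 10.1 MHz.
10.1 MHz ≤ fs/2 = 16.4 MHz, appears at 10.1 MHz.
18.7 MHz > fs/2 = 16.4 MHz, folds to fs − 18.7 MHz = 14.1 MHz.
Distinct values: {5.8 MHz, 10.1 MHz, 12.4 MHz, 14.1 MHz}.

5.8 MHz, 10.1 MHz, 12.4 MHz, 14.1 MHz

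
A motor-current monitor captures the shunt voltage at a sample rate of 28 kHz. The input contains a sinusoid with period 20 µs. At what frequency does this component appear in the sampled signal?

T = 20 µs → f = 1/T = 50 kHz.
50 kHz mod fs = 22 kHz.
22 kHz > fs/2 = 14 kHz, folds to fs − 22 kHz = 6 kHz.

6 kHz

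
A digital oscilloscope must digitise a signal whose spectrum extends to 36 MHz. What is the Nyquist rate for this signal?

72 MHz

Nyquist rate = 2 × 36 MHz = 72 MHz.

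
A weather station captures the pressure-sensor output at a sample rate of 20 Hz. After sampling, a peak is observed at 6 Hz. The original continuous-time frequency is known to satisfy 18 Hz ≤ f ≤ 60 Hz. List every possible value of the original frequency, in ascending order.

26 Hz, 34 Hz, 46 Hz, 54 Hz

Frequencies that alias to 6 Hz are k·fs ± 6 Hz for integer k ≥ 0.
k=0: 6 Hz.
k=1: 14 Hz, 26 Hz.
k=2: 34 Hz, 46 Hz.
k=3: 54 Hz, 66 Hz.
k=4: 74 Hz, 86 Hz.
Within [18 Hz, 60 Hz]: 26 Hz, 34 Hz, 46 Hz, 54 Hz.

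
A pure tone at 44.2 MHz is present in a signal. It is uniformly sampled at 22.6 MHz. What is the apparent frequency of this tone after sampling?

1 MHz

44.2 MHz mod fs = 21.6 MHz.
21.6 MHz > fs/2 = 11.3 MHz, folds to fs − 21.6 MHz = 1 MHz.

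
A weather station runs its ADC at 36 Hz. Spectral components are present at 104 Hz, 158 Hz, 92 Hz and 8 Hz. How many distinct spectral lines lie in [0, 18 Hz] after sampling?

4

fs/2 = 18 Hz.
104 Hz mod fs = 32 Hz.
32 Hz > fs/2 = 18 Hz, folds to fs − 32 Hz = 4 Hz.
158 Hz mod fs = 14 Hz.
14 Hz ≤ fs/2 = 18 Hz, appears at 14 Hz.
92 Hz mod fs = 20 Hz.
20 Hz > fs/2 = 18 Hz, folds to fs − 20 Hz = 16 Hz.
8 Hz ≤ fs/2 = 18 Hz, passes unchanged.
Distinct values: {4 Hz, 8 Hz, 14 Hz, 16 Hz} → 4.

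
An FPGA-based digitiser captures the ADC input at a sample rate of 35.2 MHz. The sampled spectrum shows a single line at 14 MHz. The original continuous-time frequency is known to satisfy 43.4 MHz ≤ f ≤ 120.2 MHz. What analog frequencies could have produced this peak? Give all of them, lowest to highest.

49.2 MHz, 56.4 MHz, 84.4 MHz, 91.6 MHz, 119.6 MHz

Frequencies that alias to 14 MHz are k·fs ± 14 MHz for integer k ≥ 0.
k=0: 14 MHz.
k=1: 21.2 MHz, 49.2 MHz.
k=2: 56.4 MHz, 84.4 MHz.
k=3: 91.6 MHz, 119.6 MHz.
k=4: 126.8 MHz, 154.8 MHz.
Within [43.4 MHz, 120.2 MHz]: 49.2 MHz, 56.4 MHz, 84.4 MHz, 91.6 MHz, 119.6 MHz.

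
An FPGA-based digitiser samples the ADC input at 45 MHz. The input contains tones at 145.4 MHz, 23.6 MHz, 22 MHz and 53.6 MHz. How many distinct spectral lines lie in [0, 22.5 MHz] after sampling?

fs/2 = 22.5 MHz.
145.4 MHz mod fs = 10.4 MHz.
10.4 MHz ≤ fs/2 = 22.5 MHz, appears at 10.4 MHz.
23.6 MHz > fs/2 = 22.5 MHz, folds to fs − 23.6 MHz = 21.4 MHz.
22 MHz ≤ fs/2 = 22.5 MHz, passes unchanged.
53.6 MHz mod fs = 8.6 MHz.
8.6 MHz ≤ fs/2 = 22.5 MHz, appears at 8.6 MHz.
Distinct values: {8.6 MHz, 10.4 MHz, 21.4 MHz, 22 MHz} → 4.

4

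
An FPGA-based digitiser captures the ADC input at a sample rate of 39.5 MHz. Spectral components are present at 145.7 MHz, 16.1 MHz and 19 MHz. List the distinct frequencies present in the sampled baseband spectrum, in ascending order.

fs/2 = 19.75 MHz.
145.7 MHz mod fs = 27.2 MHz.
27.2 MHz > fs/2 = 19.75 MHz, folds to fs − 27.2 MHz = 12.3 MHz.
16.1 MHz ≤ fs/2 = 19.75 MHz, passes unchanged.
19 MHz ≤ fs/2 = 19.75 MHz, passes unchanged.
Distinct values: {12.3 MHz, 16.1 MHz, 19 MHz}.

12.3 MHz, 16.1 MHz, 19 MHz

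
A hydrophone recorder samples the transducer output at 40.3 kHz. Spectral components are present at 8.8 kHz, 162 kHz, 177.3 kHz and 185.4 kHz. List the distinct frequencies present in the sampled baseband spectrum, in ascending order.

0.8 kHz, 8.8 kHz, 16.1 kHz

fs/2 = 20.15 kHz.
8.8 kHz ≤ fs/2 = 20.15 kHz, passes unchanged.
162 kHz mod fs = 0.8 kHz.
0.8 kHz ≤ fs/2 = 20.15 kHz, appears at 0.8 kHz.
177.3 kHz mod fs = 16.1 kHz.
16.1 kHz ≤ fs/2 = 20.15 kHz, appears at 16.1 kHz.
185.4 kHz mod fs = 24.2 kHz.
24.2 kHz > fs/2 = 20.15 kHz, folds to fs − 24.2 kHz = 16.1 kHz.
Distinct values: {0.8 kHz, 8.8 kHz, 16.1 kHz}.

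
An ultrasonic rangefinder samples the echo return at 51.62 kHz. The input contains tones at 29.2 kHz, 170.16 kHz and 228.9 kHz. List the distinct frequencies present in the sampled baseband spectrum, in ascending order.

15.3 kHz, 22.42 kHz

fs/2 = 25.81 kHz.
29.2 kHz > fs/2 = 25.81 kHz, folds to fs − 29.2 kHz = 22.42 kHz.
170.16 kHz mod fs = 15.3 kHz.
15.3 kHz ≤ fs/2 = 25.81 kHz, appears at 15.3 kHz.
228.9 kHz mod fs = 22.42 kHz.
22.42 kHz ≤ fs/2 = 25.81 kHz, appears at 22.42 kHz.
Distinct values: {15.3 kHz, 22.42 kHz}.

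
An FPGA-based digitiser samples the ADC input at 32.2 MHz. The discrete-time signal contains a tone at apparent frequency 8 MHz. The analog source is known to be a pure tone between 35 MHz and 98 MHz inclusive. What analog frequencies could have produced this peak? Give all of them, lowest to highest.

Frequencies that alias to 8 MHz are k·fs ± 8 MHz for integer k ≥ 0.
k=0: 8 MHz.
k=1: 24.2 MHz, 40.2 MHz.
k=2: 56.4 MHz, 72.4 MHz.
k=3: 88.6 MHz, 104.6 MHz.
k=4: 120.8 MHz, 136.8 MHz.
Within [35 MHz, 98 MHz]: 40.2 MHz, 56.4 MHz, 72.4 MHz, 88.6 MHz.

40.2 MHz, 56.4 MHz, 72.4 MHz, 88.6 MHz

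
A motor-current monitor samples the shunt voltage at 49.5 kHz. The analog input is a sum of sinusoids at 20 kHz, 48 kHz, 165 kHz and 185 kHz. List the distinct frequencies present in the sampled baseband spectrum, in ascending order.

1.5 kHz, 13 kHz, 16.5 kHz, 20 kHz

fs/2 = 24.75 kHz.
20 kHz ≤ fs/2 = 24.75 kHz, passes unchanged.
48 kHz > fs/2 = 24.75 kHz, folds to fs − 48 kHz = 1.5 kHz.
165 kHz mod fs = 16.5 kHz.
16.5 kHz ≤ fs/2 = 24.75 kHz, appears at 16.5 kHz.
185 kHz mod fs = 36.5 kHz.
36.5 kHz > fs/2 = 24.75 kHz, folds to fs − 36.5 kHz = 13 kHz.
Distinct values: {1.5 kHz, 13 kHz, 16.5 kHz, 20 kHz}.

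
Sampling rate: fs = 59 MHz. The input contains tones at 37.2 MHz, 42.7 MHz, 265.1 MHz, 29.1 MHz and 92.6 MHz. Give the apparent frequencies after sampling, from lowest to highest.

16.3 MHz, 21.8 MHz, 25.4 MHz, 29.1 MHz

fs/2 = 29.5 MHz.
37.2 MHz > fs/2 = 29.5 MHz, folds to fs − 37.2 MHz = 21.8 MHz.
42.7 MHz > fs/2 = 29.5 MHz, folds to fs − 42.7 MHz = 16.3 MHz.
265.1 MHz mod fs = 29.1 MHz.
29.1 MHz ≤ fs/2 = 29.5 MHz, appears at 29.1 MHz.
29.1 MHz ≤ fs/2 = 29.5 MHz, passes unchanged.
92.6 MHz mod fs = 33.6 MHz.
33.6 MHz > fs/2 = 29.5 MHz, folds to fs − 33.6 MHz = 25.4 MHz.
Distinct values: {16.3 MHz, 21.8 MHz, 25.4 MHz, 29.1 MHz}.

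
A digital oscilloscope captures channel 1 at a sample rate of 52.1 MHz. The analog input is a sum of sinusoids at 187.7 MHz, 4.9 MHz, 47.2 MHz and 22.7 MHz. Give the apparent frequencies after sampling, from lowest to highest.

fs/2 = 26.05 MHz.
187.7 MHz mod fs = 31.4 MHz.
31.4 MHz > fs/2 = 26.05 MHz, folds to fs − 31.4 MHz = 20.7 MHz.
4.9 MHz ≤ fs/2 = 26.05 MHz, passes unchanged.
47.2 MHz > fs/2 = 26.05 MHz, folds to fs − 47.2 MHz = 4.9 MHz.
22.7 MHz ≤ fs/2 = 26.05 MHz, passes unchanged.
Distinct values: {4.9 MHz, 20.7 MHz, 22.7 MHz}.

4.9 MHz, 20.7 MHz, 22.7 MHz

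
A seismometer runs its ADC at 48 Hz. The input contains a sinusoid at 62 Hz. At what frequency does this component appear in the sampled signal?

14 Hz

62 Hz mod fs = 14 Hz.
14 Hz ≤ fs/2 = 24 Hz, appears at 14 Hz.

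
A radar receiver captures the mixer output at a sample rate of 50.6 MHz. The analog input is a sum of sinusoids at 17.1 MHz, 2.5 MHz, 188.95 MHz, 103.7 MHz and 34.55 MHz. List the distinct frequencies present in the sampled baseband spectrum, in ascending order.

fs/2 = 25.3 MHz.
17.1 MHz ≤ fs/2 = 25.3 MHz, passes unchanged.
2.5 MHz ≤ fs/2 = 25.3 MHz, passes unchanged.
188.95 MHz mod fs = 37.15 MHz.
37.15 MHz > fs/2 = 25.3 MHz, folds to fs − 37.15 MHz = 13.45 MHz.
103.7 MHz mod fs = 2.5 MHz.
2.5 MHz ≤ fs/2 = 25.3 MHz, appears at 2.5 MHz.
34.55 MHz > fs/2 = 25.3 MHz, folds to fs − 34.55 MHz = 16.05 MHz.
Distinct values: {2.5 MHz, 13.45 MHz, 16.05 MHz, 17.1 MHz}.

2.5 MHz, 13.45 MHz, 16.05 MHz, 17.1 MHz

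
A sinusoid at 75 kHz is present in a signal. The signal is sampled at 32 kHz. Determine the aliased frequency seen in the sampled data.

11 kHz

75 kHz mod fs = 11 kHz.
11 kHz ≤ fs/2 = 16 kHz, appears at 11 kHz.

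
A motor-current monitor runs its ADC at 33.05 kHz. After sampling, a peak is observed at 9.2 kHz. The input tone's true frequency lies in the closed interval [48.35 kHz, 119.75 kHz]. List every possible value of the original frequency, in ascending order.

56.9 kHz, 75.3 kHz, 89.95 kHz, 108.35 kHz

Frequencies that alias to 9.2 kHz are k·fs ± 9.2 kHz for integer k ≥ 0.
k=0: 9.2 kHz.
k=1: 23.85 kHz, 42.25 kHz.
k=2: 56.9 kHz, 75.3 kHz.
k=3: 89.95 kHz, 108.35 kHz.
k=4: 123 kHz, 141.4 kHz.
Within [48.35 kHz, 119.75 kHz]: 56.9 kHz, 75.3 kHz, 89.95 kHz, 108.35 kHz.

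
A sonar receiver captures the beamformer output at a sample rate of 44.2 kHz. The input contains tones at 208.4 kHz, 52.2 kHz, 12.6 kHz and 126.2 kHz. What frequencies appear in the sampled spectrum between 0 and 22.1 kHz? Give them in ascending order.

fs/2 = 22.1 kHz.
208.4 kHz mod fs = 31.6 kHz.
31.6 kHz > fs/2 = 22.1 kHz, folds to fs − 31.6 kHz = 12.6 kHz.
52.2 kHz mod fs = 8 kHz.
8 kHz ≤ fs/2 = 22.1 kHz, appears at 8 kHz.
12.6 kHz ≤ fs/2 = 22.1 kHz, passes unchanged.
126.2 kHz mod fs = 37.8 kHz.
37.8 kHz > fs/2 = 22.1 kHz, folds to fs − 37.8 kHz = 6.4 kHz.
Distinct values: {6.4 kHz, 8 kHz, 12.6 kHz}.

6.4 kHz, 8 kHz, 12.6 kHz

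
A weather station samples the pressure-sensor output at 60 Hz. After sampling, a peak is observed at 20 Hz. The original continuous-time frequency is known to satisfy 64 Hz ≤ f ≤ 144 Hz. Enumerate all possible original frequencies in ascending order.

Frequencies that alias to 20 Hz are k·fs ± 20 Hz for integer k ≥ 0.
k=0: 20 Hz.
k=1: 40 Hz, 80 Hz.
k=2: 100 Hz, 140 Hz.
k=3: 160 Hz, 200 Hz.
Within [64 Hz, 144 Hz]: 80 Hz, 100 Hz, 140 Hz.

80 Hz, 100 Hz, 140 Hz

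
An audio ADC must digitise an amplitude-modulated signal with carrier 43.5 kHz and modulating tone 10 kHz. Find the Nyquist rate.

107 kHz

AM sidebands sit at fc ± fm = 33.5 kHz and 53.5 kHz.
Highest-frequency component: 53.5 kHz.
Nyquist rate = 2 × 53.5 kHz = 107 kHz.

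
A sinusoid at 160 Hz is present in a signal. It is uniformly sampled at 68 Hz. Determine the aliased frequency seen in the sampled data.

160 Hz mod fs = 24 Hz.
24 Hz ≤ fs/2 = 34 Hz, appears at 24 Hz.

24 Hz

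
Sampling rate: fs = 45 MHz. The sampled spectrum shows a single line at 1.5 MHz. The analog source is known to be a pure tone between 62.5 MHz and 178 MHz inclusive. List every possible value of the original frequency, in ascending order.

Frequencies that alias to 1.5 MHz are k·fs ± 1.5 MHz for integer k ≥ 0.
k=0: 1.5 MHz.
k=1: 43.5 MHz, 46.5 MHz.
k=2: 88.5 MHz, 91.5 MHz.
k=3: 133.5 MHz, 136.5 MHz.
k=4: 178.5 MHz, 181.5 MHz.
Within [62.5 MHz, 178 MHz]: 88.5 MHz, 91.5 MHz, 133.5 MHz, 136.5 MHz.

88.5 MHz, 91.5 MHz, 133.5 MHz, 136.5 MHz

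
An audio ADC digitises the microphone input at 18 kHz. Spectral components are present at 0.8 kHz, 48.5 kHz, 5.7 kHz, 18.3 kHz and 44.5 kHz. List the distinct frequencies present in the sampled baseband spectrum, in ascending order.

fs/2 = 9 kHz.
0.8 kHz ≤ fs/2 = 9 kHz, passes unchanged.
48.5 kHz mod fs = 12.5 kHz.
12.5 kHz > fs/2 = 9 kHz, folds to fs − 12.5 kHz = 5.5 kHz.
5.7 kHz ≤ fs/2 = 9 kHz, passes unchanged.
18.3 kHz mod fs = 0.3 kHz.
0.3 kHz ≤ fs/2 = 9 kHz, appears at 0.3 kHz.
44.5 kHz mod fs = 8.5 kHz.
8.5 kHz ≤ fs/2 = 9 kHz, appears at 8.5 kHz.
Distinct values: {0.3 kHz, 0.8 kHz, 5.5 kHz, 5.7 kHz, 8.5 kHz}.

0.3 kHz, 0.8 kHz, 5.5 kHz, 5.7 kHz, 8.5 kHz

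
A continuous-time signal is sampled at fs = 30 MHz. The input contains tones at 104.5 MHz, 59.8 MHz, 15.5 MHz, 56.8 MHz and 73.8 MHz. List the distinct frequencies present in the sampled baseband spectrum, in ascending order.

0.2 MHz, 3.2 MHz, 13.8 MHz, 14.5 MHz

fs/2 = 15 MHz.
104.5 MHz mod fs = 14.5 MHz.
14.5 MHz ≤ fs/2 = 15 MHz, appears at 14.5 MHz.
59.8 MHz mod fs = 29.8 MHz.
29.8 MHz > fs/2 = 15 MHz, folds to fs − 29.8 MHz = 0.2 MHz.
15.5 MHz > fs/2 = 15 MHz, folds to fs − 15.5 MHz = 14.5 MHz.
56.8 MHz mod fs = 26.8 MHz.
26.8 MHz > fs/2 = 15 MHz, folds to fs − 26.8 MHz = 3.2 MHz.
73.8 MHz mod fs = 13.8 MHz.
13.8 MHz ≤ fs/2 = 15 MHz, appears at 13.8 MHz.
Distinct values: {0.2 MHz, 3.2 MHz, 13.8 MHz, 14.5 MHz}.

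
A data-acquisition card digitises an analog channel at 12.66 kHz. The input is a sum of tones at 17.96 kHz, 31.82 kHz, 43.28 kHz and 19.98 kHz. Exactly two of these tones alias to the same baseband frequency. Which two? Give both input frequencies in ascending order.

fs/2 = 6.33 kHz.
17.96 kHz mod fs = 5.3 kHz.
5.3 kHz ≤ fs/2 = 6.33 kHz, appears at 5.3 kHz.
31.82 kHz mod fs = 6.5 kHz.
6.5 kHz > fs/2 = 6.33 kHz, folds to fs − 6.5 kHz = 6.16 kHz.
43.28 kHz mod fs = 5.3 kHz.
5.3 kHz ≤ fs/2 = 6.33 kHz, appears at 5.3 kHz.
19.98 kHz mod fs = 7.32 kHz.
7.32 kHz > fs/2 = 6.33 kHz, folds to fs − 7.32 kHz = 5.34 kHz.
17.96 kHz and 43.28 kHz both map to 5.3 kHz.

17.96 kHz, 43.28 kHz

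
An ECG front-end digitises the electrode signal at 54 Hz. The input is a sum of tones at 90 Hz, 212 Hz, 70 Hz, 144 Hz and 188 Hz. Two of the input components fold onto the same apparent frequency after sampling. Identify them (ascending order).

fs/2 = 27 Hz.
90 Hz mod fs = 36 Hz.
36 Hz > fs/2 = 27 Hz, folds to fs − 36 Hz = 18 Hz.
212 Hz mod fs = 50 Hz.
50 Hz > fs/2 = 27 Hz, folds to fs − 50 Hz = 4 Hz.
70 Hz mod fs = 16 Hz.
16 Hz ≤ fs/2 = 27 Hz, appears at 16 Hz.
144 Hz mod fs = 36 Hz.
36 Hz > fs/2 = 27 Hz, folds to fs − 36 Hz = 18 Hz.
188 Hz mod fs = 26 Hz.
26 Hz ≤ fs/2 = 27 Hz, appears at 26 Hz.
90 Hz and 144 Hz both map to 18 Hz.

90 Hz, 144 Hz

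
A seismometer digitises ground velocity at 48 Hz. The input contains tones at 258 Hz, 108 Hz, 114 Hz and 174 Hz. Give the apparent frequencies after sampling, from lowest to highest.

12 Hz, 18 Hz

fs/2 = 24 Hz.
258 Hz mod fs = 18 Hz.
18 Hz ≤ fs/2 = 24 Hz, appears at 18 Hz.
108 Hz mod fs = 12 Hz.
12 Hz ≤ fs/2 = 24 Hz, appears at 12 Hz.
114 Hz mod fs = 18 Hz.
18 Hz ≤ fs/2 = 24 Hz, appears at 18 Hz.
174 Hz mod fs = 30 Hz.
30 Hz > fs/2 = 24 Hz, folds to fs − 30 Hz = 18 Hz.
Distinct values: {12 Hz, 18 Hz}.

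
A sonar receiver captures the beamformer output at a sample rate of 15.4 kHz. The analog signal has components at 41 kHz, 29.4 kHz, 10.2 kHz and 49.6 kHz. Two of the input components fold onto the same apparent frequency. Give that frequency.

fs/2 = 7.7 kHz.
41 kHz mod fs = 10.2 kHz.
10.2 kHz > fs/2 = 7.7 kHz, folds to fs − 10.2 kHz = 5.2 kHz.
29.4 kHz mod fs = 14 kHz.
14 kHz > fs/2 = 7.7 kHz, folds to fs − 14 kHz = 1.4 kHz.
10.2 kHz > fs/2 = 7.7 kHz, folds to fs − 10.2 kHz = 5.2 kHz.
49.6 kHz mod fs = 3.4 kHz.
3.4 kHz ≤ fs/2 = 7.7 kHz, appears at 3.4 kHz.
10.2 kHz and 41 kHz both map to 5.2 kHz.

5.2 kHz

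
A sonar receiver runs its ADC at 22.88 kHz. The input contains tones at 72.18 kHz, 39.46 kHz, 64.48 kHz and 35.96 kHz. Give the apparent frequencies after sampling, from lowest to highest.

fs/2 = 11.44 kHz.
72.18 kHz mod fs = 3.54 kHz.
3.54 kHz ≤ fs/2 = 11.44 kHz, appears at 3.54 kHz.
39.46 kHz mod fs = 16.58 kHz.
16.58 kHz > fs/2 = 11.44 kHz, folds to fs − 16.58 kHz = 6.3 kHz.
64.48 kHz mod fs = 18.72 kHz.
18.72 kHz > fs/2 = 11.44 kHz, folds to fs − 18.72 kHz = 4.16 kHz.
35.96 kHz mod fs = 13.08 kHz.
13.08 kHz > fs/2 = 11.44 kHz, folds to fs − 13.08 kHz = 9.8 kHz.
Distinct values: {3.54 kHz, 4.16 kHz, 6.3 kHz, 9.8 kHz}.

3.54 kHz, 4.16 kHz, 6.3 kHz, 9.8 kHz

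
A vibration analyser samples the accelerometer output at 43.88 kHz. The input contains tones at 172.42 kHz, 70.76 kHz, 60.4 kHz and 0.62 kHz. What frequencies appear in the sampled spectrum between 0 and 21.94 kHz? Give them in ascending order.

fs/2 = 21.94 kHz.
172.42 kHz mod fs = 40.78 kHz.
40.78 kHz > fs/2 = 21.94 kHz, folds to fs − 40.78 kHz = 3.1 kHz.
70.76 kHz mod fs = 26.88 kHz.
26.88 kHz > fs/2 = 21.94 kHz, folds to fs − 26.88 kHz = 17 kHz.
60.4 kHz mod fs = 16.52 kHz.
16.52 kHz ≤ fs/2 = 21.94 kHz, appears at 16.52 kHz.
0.62 kHz ≤ fs/2 = 21.94 kHz, passes unchanged.
Distinct values: {0.62 kHz, 3.1 kHz, 16.52 kHz, 17 kHz}.

0.62 kHz, 3.1 kHz, 16.52 kHz, 17 kHz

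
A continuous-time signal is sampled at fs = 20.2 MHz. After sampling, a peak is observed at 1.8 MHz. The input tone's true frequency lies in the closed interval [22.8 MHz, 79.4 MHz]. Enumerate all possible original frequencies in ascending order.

Frequencies that alias to 1.8 MHz are k·fs ± 1.8 MHz for integer k ≥ 0.
k=0: 1.8 MHz.
k=1: 18.4 MHz, 22 MHz.
k=2: 38.6 MHz, 42.2 MHz.
k=3: 58.8 MHz, 62.4 MHz.
k=4: 79 MHz, 82.6 MHz.
k=5: 99.2 MHz, 102.8 MHz.
Within [22.8 MHz, 79.4 MHz]: 38.6 MHz, 42.2 MHz, 58.8 MHz, 62.4 MHz, 79 MHz.

38.6 MHz, 42.2 MHz, 58.8 MHz, 62.4 MHz, 79 MHz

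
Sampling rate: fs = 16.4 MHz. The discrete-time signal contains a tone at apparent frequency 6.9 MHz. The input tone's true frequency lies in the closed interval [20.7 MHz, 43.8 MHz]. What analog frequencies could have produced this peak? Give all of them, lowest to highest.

23.3 MHz, 25.9 MHz, 39.7 MHz, 42.3 MHz

Frequencies that alias to 6.9 MHz are k·fs ± 6.9 MHz for integer k ≥ 0.
k=0: 6.9 MHz.
k=1: 9.5 MHz, 23.3 MHz.
k=2: 25.9 MHz, 39.7 MHz.
k=3: 42.3 MHz, 56.1 MHz.
k=4: 58.7 MHz, 72.5 MHz.
Within [20.7 MHz, 43.8 MHz]: 23.3 MHz, 25.9 MHz, 39.7 MHz, 42.3 MHz.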